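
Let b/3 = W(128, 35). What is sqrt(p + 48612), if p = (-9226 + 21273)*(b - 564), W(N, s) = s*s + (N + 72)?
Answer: 3*sqrt(4972781) ≈ 6689.9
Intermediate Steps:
W(N, s) = 72 + N + s**2 (W(N, s) = s**2 + (72 + N) = 72 + N + s**2)
b = 4275 (b = 3*(72 + 128 + 35**2) = 3*(72 + 128 + 1225) = 3*1425 = 4275)
p = 44706417 (p = (-9226 + 21273)*(4275 - 564) = 12047*3711 = 44706417)
sqrt(p + 48612) = sqrt(44706417 + 48612) = sqrt(44755029) = 3*sqrt(4972781)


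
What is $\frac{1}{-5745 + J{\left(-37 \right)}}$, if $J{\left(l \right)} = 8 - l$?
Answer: $- \frac{1}{5700} \approx -0.00017544$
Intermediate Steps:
$\frac{1}{-5745 + J{\left(-37 \right)}} = \frac{1}{-5745 + \left(8 - -37\right)} = \frac{1}{-5745 + \left(8 + 37\right)} = \frac{1}{-5745 + 45} = \frac{1}{-5700} = - \frac{1}{5700}$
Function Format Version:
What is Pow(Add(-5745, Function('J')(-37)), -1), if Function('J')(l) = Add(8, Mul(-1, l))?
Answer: Rational(-1, 5700) ≈ -0.00017544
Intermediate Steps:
Pow(Add(-5745, Function('J')(-37)), -1) = Pow(Add(-5745, Add(8, Mul(-1, -37))), -1) = Pow(Add(-5745, Add(8, 37)), -1) = Pow(Add(-5745, 45), -1) = Pow(-5700, -1) = Rational(-1, 5700)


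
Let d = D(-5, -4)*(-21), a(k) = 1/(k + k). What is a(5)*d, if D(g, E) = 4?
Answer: -42/5 ≈ -8.4000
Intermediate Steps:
a(k) = 1/(2*k)
d = -84 (d = 4*(-21) = -84)
a(5)*d = ((1/2)/5)*(-84) = ((1/2)*(1/5))*(-84) = (1/10)*(-84) = -42/5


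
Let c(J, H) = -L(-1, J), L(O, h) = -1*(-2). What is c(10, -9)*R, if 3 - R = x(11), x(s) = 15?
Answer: 24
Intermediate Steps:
L(O, h) = 2
c(J, H) = -2 (c(J, H) = -1*2 = -2)
R = -12 (R = 3 - 1*15 = 3 - 15 = -12)
c(10, -9)*R = -2*(-12) = 24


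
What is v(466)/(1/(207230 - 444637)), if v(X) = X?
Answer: -110631662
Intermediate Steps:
v(466)/(1/(207230 - 444637)) = 466/(1/(207230 - 444637)) = 466/(1/(-237407)) = 466/(-1/237407) = 466*(-237407) = -110631662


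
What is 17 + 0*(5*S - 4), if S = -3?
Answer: 17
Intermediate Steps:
17 + 0*(5*S - 4) = 17 + 0*(5*(-3) - 4) = 17 + 0*(-15 - 4) = 17 + 0*(-19) = 17 + 0 = 17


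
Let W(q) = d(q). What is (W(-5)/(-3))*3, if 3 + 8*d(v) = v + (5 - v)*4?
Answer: -4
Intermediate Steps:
d(v) = 17/8 - 3*v/8 (d(v) = -3/8 + (v + (5 - v)*4)/8 = -3/8 + (v + (20 - 4*v))/8 = -3/8 + (20 - 3*v)/8 = -3/8 + (5/2 - 3*v/8) = 17/8 - 3*v/8)
W(q) = 17/8 - 3*q/8
(W(-5)/(-3))*3 = ((17/8 - 3/8*(-5))/(-3))*3 = ((17/8 + 15/8)*(-1/3))*3 = (4*(-1/3))*3 = -4/3*3 = -4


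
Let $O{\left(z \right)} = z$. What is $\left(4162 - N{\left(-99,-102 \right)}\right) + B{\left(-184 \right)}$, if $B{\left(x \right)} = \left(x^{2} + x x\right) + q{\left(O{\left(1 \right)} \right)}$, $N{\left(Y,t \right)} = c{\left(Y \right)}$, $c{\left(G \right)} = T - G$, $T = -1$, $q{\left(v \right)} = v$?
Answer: $71777$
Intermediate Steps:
$c{\left(G \right)} = -1 - G$
$N{\left(Y,t \right)} = -1 - Y$
$B{\left(x \right)} = 1 + 2 x^{2}$ ($B{\left(x \right)} = \left(x^{2} + x x\right) + 1 = \left(x^{2} + x^{2}\right) + 1 = 2 x^{2} + 1 = 1 + 2 x^{2}$)
$\left(4162 - N{\left(-99,-102 \right)}\right) + B{\left(-184 \right)} = \left(4162 - \left(-1 - -99\right)\right) + \left(1 + 2 \left(-184\right)^{2}\right) = \left(4162 - \left(-1 + 99\right)\right) + \left(1 + 2 \cdot 33856\right) = \left(4162 - 98\right) + \left(1 + 67712\right) = \left(4162 - 98\right) + 67713 = 4064 + 67713 = 71777$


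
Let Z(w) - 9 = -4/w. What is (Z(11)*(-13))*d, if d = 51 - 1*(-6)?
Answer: -70395/11 ≈ -6399.5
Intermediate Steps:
d = 57 (d = 51 + 6 = 57)
Z(w) = 9 - 4/w
(Z(11)*(-13))*d = ((9 - 4/11)*(-13))*57 = ((95/11)*(-13))*57 = -1235/11*57 = -70395/11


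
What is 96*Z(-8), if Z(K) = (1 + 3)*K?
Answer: -3072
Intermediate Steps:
Z(K) = 4*K
96*Z(-8) = 96*(4*(-8)) = 96*(-32) = -3072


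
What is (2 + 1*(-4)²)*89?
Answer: 1602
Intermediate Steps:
(2 + 1*(-4)²)*89 = (2 + 1*16)*89 = (2 + 16)*89 = 18*89 = 1602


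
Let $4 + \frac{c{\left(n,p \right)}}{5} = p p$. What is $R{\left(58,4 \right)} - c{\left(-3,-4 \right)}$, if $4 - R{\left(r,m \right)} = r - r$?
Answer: $-56$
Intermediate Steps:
$R{\left(r,m \right)} = 4$ ($R{\left(r,m \right)} = 4 - \left(r - r\right) = 4 - 0 = 4 + 0 = 4$)
$c{\left(n,p \right)} = -20 + 5 p^{2}$ ($c{\left(n,p \right)} = -20 + 5 p p = -20 + 5 p^{2}$)
$R{\left(58,4 \right)} - c{\left(-3,-4 \right)} = 4 - \left(-20 + 5 \left(-4\right)^{2}\right) = 4 - \left(-20 + 5 \cdot 16\right) = 4 - \left(-20 + 80\right) = 4 - 60 = -56$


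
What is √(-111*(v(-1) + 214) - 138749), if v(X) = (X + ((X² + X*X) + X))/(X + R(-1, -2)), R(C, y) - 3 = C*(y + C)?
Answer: 11*I*√1343 ≈ 403.12*I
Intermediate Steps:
R(C, y) = 3 + C*(C + y) (R(C, y) = 3 + C*(y + C) = 3 + C*(C + y))
v(X) = (2*X + 2*X²)/(6 + X) (v(X) = (X + ((X² + X*X) + X))/(X + (3 + (-1)² - 1*(-2))) = (X + ((X² + X²) + X))/(X + (3 + 1 + 2)) = (X + (2*X² + X))/(X + 6) = (X + (X + 2*X²))/(6 + X) = (2*X + 2*X²)/(6 + X))
√(-111*(v(-1) + 214) - 138749) = √(-111*(2*(-1)*(1 - 1)/(6 - 1) + 214) - 138749) = √(-111*(2*(-1)*0/5 + 214) - 138749) = √(-111*(2*(-1)*(⅕)*0 + 214) - 138749) = √(-111*(0 + 214) - 138749) = √(-111*214 - 138749) = √(-23754 - 138749) = √(-162503) = 11*I*√1343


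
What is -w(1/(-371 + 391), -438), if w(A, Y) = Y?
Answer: 438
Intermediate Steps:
-w(1/(-371 + 391), -438) = -1*(-438) = 438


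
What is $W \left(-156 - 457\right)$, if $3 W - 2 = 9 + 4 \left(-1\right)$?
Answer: $- \frac{4291}{3} \approx -1430.3$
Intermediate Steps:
$W = \frac{7}{3}$ ($W = \frac{2}{3} + \frac{9 + 4 \left(-1\right)}{3} = \frac{2}{3} + \frac{9 - 4}{3} = \frac{2}{3} + \frac{1}{3} \cdot 5 = \frac{2}{3} + \frac{5}{3} = \frac{7}{3} \approx 2.3333$)
$W \left(-156 - 457\right) = \frac{7 \left(-156 - 457\right)}{3} = \frac{7}{3} \left(-613\right) = - \frac{4291}{3}$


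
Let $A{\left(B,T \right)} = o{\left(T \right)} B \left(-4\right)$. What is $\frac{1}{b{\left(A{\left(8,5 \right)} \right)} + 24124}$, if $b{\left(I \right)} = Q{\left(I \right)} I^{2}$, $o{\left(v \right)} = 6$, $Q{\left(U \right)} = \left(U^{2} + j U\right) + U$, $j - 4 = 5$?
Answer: $\frac{1}{1288199740} \approx 7.7628 \cdot 10^{-10}$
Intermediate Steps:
$j = 9$ ($j = 4 + 5 = 9$)
$Q{\left(U \right)} = U^{2} + 10 U$ ($Q{\left(U \right)} = \left(U^{2} + 9 U\right) + U = U^{2} + 10 U$)
$A{\left(B,T \right)} = - 24 B$ ($A{\left(B,T \right)} = 6 B \left(-4\right) = - 24 B$)
$b{\left(I \right)} = I^{3} \left(10 + I\right)$ ($b{\left(I \right)} = I \left(10 + I\right) I^{2} = I^{3} \left(10 + I\right)$)
$\frac{1}{b{\left(A{\left(8,5 \right)} \right)} + 24124} = \frac{1}{\left(\left(-24\right) 8\right)^{3} \left(10 - 192\right) + 24124} = \frac{1}{\left(-192\right)^{3} \left(10 - 192\right) + 24124} = \frac{1}{\left(-7077888\right) \left(-182\right) + 24124} = \frac{1}{1288175616 + 24124} = \frac{1}{1288199740}$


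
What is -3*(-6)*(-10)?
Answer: -180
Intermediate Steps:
-3*(-6)*(-10) = 18*(-10) = -180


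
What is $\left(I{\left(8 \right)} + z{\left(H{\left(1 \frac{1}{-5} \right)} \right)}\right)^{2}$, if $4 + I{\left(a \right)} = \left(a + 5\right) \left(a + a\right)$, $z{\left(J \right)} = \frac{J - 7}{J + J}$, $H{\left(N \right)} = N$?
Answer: $49284$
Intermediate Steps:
$z{\left(J \right)} = \frac{-7 + J}{2 J}$
$I{\left(a \right)} = -4 + 2 a \left(5 + a\right)$ ($I{\left(a \right)} = -4 + \left(a + 5\right) \left(a + a\right) = -4 + \left(5 + a\right) 2 a = -4 + 2 a \left(5 + a\right)$)
$\left(I{\left(8 \right)} + z{\left(H{\left(1 \frac{1}{-5} \right)} \right)}\right)^{2} = \left(\left(-4 + 2 \cdot 8^{2} + 10 \cdot 8\right) + \frac{-7 + 1 \frac{1}{-5}}{2 \cdot 1 \frac{1}{-5}}\right)^{2} = \left(\left(-4 + 2 \cdot 64 + 80\right) + \frac{-7 + 1 \left(- \frac{1}{5}\right)}{2 \cdot 1 \left(- \frac{1}{5}\right)}\right)^{2} = \left(\left(-4 + 128 + 80\right) + \frac{-7 - \frac{1}{5}}{2 \left(- \frac{1}{5}\right)}\right)^{2} = \left(204 + \frac{1}{2} \left(-5\right) \left(- \frac{36}{5}\right)\right)^{2} = \left(204 + 18\right)^{2} = 222^{2} = 49284$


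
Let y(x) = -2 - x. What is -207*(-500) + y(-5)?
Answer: 103503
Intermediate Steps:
-207*(-500) + y(-5) = -207*(-500) + (-2 - 1*(-5)) = 103500 + (-2 + 5) = 103500 + 3 = 103503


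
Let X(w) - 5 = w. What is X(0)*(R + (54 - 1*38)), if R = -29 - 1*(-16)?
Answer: 15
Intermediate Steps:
X(w) = 5 + w
R = -13 (R = -29 + 16 = -13)
X(0)*(R + (54 - 1*38)) = (5 + 0)*(-13 + (54 - 1*38)) = 5*(-13 + (54 - 38)) = 5*(-13 + 16) = 5*3 = 15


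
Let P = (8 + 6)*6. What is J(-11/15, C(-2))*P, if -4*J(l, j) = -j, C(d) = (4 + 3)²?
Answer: 1029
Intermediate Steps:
C(d) = 49 (C(d) = 7² = 49)
J(l, j) = j/4 (J(l, j) = -(-1)*j/4 = j/4)
P = 84 (P = 14*6 = 84)
J(-11/15, C(-2))*P = ((¼)*49)*84 = (49/4)*84 = 1029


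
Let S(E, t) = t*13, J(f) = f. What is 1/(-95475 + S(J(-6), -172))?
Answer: -1/97711 ≈ -1.0234e-5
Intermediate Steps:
S(E, t) = 13*t
1/(-95475 + S(J(-6), -172)) = 1/(-95475 + 13*(-172)) = 1/(-95475 - 2236) = 1/(-97711) = -1/97711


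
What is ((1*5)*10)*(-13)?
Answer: -650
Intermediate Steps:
((1*5)*10)*(-13) = (5*10)*(-13) = 50*(-13) = -650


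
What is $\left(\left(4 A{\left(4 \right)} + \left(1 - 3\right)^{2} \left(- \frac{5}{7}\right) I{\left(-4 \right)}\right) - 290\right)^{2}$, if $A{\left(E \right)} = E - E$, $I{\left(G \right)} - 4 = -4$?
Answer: $84100$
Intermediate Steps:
$I{\left(G \right)} = 0$ ($I{\left(G \right)} = 4 - 4 = 0$)
$A{\left(E \right)} = 0$
$\left(\left(4 A{\left(4 \right)} + \left(1 - 3\right)^{2} \left(- \frac{5}{7}\right) I{\left(-4 \right)}\right) - 290\right)^{2} = \left(\left(4 \cdot 0 + \left(1 - 3\right)^{2} \left(- \frac{5}{7}\right) 0\right) - 290\right)^{2} = \left(\left(0 + \left(-2\right)^{2} \left(\left(-5\right) \frac{1}{7}\right) 0\right) - 290\right)^{2} = \left(\left(0 + 4 \left(- \frac{5}{7}\right) 0\right) - 290\right)^{2} = \left(\left(0 - 0\right) - 290\right)^{2} = \left(\left(0 + 0\right) - 290\right)^{2} = \left(0 - 290\right)^{2} = \left(-290\right)^{2} = 84100$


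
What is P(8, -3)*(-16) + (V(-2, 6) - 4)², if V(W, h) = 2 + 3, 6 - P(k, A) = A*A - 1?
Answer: 33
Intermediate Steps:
P(k, A) = 7 - A² (P(k, A) = 6 - (A*A - 1) = 6 - (A² - 1) = 6 - (-1 + A²) = 6 + (1 - A²) = 7 - A²)
V(W, h) = 5
P(8, -3)*(-16) + (V(-2, 6) - 4)² = (7 - 1*(-3)²)*(-16) + (5 - 4)² = (7 - 1*9)*(-16) + 1² = (7 - 9)*(-16) + 1 = -2*(-16) + 1 = 32 + 1 = 33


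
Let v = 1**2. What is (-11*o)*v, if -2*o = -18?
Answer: -99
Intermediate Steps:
o = 9 (o = -1/2*(-18) = 9)
v = 1
(-11*o)*v = -11*9*1 = -99*1 = -99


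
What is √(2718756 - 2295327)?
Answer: √423429 ≈ 650.71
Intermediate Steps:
√(2718756 - 2295327) = √423429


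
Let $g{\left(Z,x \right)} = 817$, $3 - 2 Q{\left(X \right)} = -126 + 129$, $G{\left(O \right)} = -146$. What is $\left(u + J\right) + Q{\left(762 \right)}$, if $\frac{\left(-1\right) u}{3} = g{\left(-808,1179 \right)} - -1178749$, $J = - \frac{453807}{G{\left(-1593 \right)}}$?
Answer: $- \frac{516196101}{146} \approx -3.5356 \cdot 10^{6}$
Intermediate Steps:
$Q{\left(X \right)} = 0$ ($Q{\left(X \right)} = \frac{3}{2} - \frac{-126 + 129}{2} = \frac{3}{2} - \frac{3}{2} = 0$)
$J = \frac{453807}{146}$ ($J = - \frac{453807}{-146} = \left(-453807\right) \left(- \frac{1}{146}\right) = \frac{453807}{146} \approx 3108.3$)
$u = -3538698$ ($u = - 3 \left(817 - -1178749\right) = - 3 \left(817 + 1178749\right) = \left(-3\right) 1179566 = -3538698$)
$\left(u + J\right) + Q{\left(762 \right)} = \left(-3538698 + \frac{453807}{146}\right) + 0 = - \frac{516196101}{146} + 0 = - \frac{516196101}{146}$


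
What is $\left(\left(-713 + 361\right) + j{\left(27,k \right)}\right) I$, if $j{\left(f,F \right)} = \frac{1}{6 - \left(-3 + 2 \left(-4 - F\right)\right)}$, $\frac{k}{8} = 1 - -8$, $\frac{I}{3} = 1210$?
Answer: $- \frac{205715730}{161} \approx -1.2777 \cdot 10^{6}$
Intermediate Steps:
$I = 3630$ ($I = 3 \cdot 1210 = 3630$)
$k = 72$ ($k = 8 \left(1 - -8\right) = 8 \left(1 + 8\right) = 8 \cdot 9 = 72$)
$j{\left(f,F \right)} = \frac{1}{17 + 2 F}$ ($j{\left(f,F \right)} = \frac{1}{6 + \left(\left(8 + 2 F\right) + 3\right)} = \frac{1}{6 + \left(11 + 2 F\right)} = \frac{1}{17 + 2 F}$)
$\left(\left(-713 + 361\right) + j{\left(27,k \right)}\right) I = \left(\left(-713 + 361\right) + \frac{1}{17 + 2 \cdot 72}\right) 3630 = \left(-352 + \frac{1}{17 + 144}\right) 3630 = \left(-352 + \frac{1}{161}\right) 3630 = \left(- \frac{56671}{161}\right) 3630 = - \frac{205715730}{161}$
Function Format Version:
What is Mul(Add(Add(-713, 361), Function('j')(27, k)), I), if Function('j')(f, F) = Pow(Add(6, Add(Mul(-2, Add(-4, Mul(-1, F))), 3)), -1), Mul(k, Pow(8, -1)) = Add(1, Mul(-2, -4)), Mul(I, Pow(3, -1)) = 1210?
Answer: Rational(-205715730, 161) ≈ -1.2777e+6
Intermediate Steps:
I = 3630 (I = Mul(3, 1210) = 3630)
k = 72 (k = Mul(8, Add(1, Mul(-2, -4))) = Mul(8, Add(1, 8)) = Mul(8, 9) = 72)
Function('j')(f, F) = Pow(Add(17, Mul(2, F)), -1) (Function('j')(f, F) = Pow(Add(6, Add(Add(8, Mul(2, F)), 3)), -1) = Pow(Add(6, Add(11, Mul(2, F))), -1) = Pow(Add(17, Mul(2, F)), -1))
Mul(Add(Add(-713, 361), Function('j')(27, k)), I) = Mul(Add(Add(-713, 361), Pow(Add(17, Mul(2, 72)), -1)), 3630) = Mul(Add(-352, Pow(Add(17, 144), -1)), 3630) = Mul(Add(-352, Pow(161, -1)), 3630) = Mul(Add(-352, Rational(1, 161)), 3630) = Mul(Rational(-56671, 161), 3630) = Rational(-205715730, 161)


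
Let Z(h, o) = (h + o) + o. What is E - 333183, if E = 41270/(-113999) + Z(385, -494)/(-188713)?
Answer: -7167804680086634/21513093287 ≈ -3.3318e+5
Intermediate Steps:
Z(h, o) = h + 2*o
E = -7719444113/21513093287 (E = 41270/(-113999) + (385 + 2*(-494))/(-188713) = 41270*(-1/113999) + (385 - 988)*(-1/188713) = -41270/113999 - 603*(-1/188713) = -41270/113999 + 603/188713 = -7719444113/21513093287 ≈ -0.35883)
E - 333183 = -7719444113/21513093287 - 333183 = -7167804680086634/21513093287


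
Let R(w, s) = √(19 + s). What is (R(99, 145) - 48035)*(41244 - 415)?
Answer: -1961221015 + 81658*√41 ≈ -1.9607e+9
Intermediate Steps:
(R(99, 145) - 48035)*(41244 - 415) = (√(19 + 145) - 48035)*(41244 - 415) = (√164 - 48035)*40829 = (2*√41 - 48035)*40829 = (-48035 + 2*√41)*40829 = -1961221015 + 81658*√41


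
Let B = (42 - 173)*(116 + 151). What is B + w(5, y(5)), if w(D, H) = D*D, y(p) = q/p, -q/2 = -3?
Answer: -34952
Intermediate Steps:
q = 6 (q = -2*(-3) = 6)
B = -34977 (B = -131*267 = -34977)
y(p) = 6/p
w(D, H) = D²
B + w(5, y(5)) = -34977 + 5² = -34977 + 25 = -34952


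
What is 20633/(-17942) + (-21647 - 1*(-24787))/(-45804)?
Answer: -250352953/205453842 ≈ -1.2185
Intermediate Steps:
20633/(-17942) + (-21647 - 1*(-24787))/(-45804) = 20633*(-1/17942) + (-21647 + 24787)*(-1/45804) = -20633/17942 + 3140*(-1/45804) = -20633/17942 - 785/11451 = -250352953/205453842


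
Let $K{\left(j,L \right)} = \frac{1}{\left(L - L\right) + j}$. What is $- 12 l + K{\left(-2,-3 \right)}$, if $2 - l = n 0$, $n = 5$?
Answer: $- \frac{49}{2} \approx -24.5$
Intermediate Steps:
$l = 2$ ($l = 2 - 5 \cdot 0 = 2 - 0 = 2 + 0 = 2$)
$K{\left(j,L \right)} = \frac{1}{j}$ ($K{\left(j,L \right)} = \frac{1}{0 + j} = \frac{1}{j}$)
$- 12 l + K{\left(-2,-3 \right)} = \left(-12\right) 2 + \frac{1}{-2} = -24 - \frac{1}{2} = - \frac{49}{2}$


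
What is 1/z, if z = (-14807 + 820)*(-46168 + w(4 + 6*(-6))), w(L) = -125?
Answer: 1/647500191 ≈ 1.5444e-9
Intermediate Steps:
z = 647500191 (z = (-14807 + 820)*(-46168 - 125) = -13987*(-46293) = 647500191)
1/z = 1/647500191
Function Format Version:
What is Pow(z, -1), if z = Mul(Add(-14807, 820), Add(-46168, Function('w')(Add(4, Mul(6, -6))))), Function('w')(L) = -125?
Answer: Rational(1, 647500191) ≈ 1.5444e-9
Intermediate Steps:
z = 647500191 (z = Mul(Add(-14807, 820), Add(-46168, -125)) = Mul(-13987, -46293) = 647500191)
Pow(z, -1) = Pow(647500191, -1) = Rational(1, 647500191)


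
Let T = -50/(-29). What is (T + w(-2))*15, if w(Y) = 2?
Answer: 1620/29 ≈ 55.862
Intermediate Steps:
T = 50/29 (T = -50*(-1/29) = 50/29 ≈ 1.7241)
(T + w(-2))*15 = (50/29 + 2)*15 = (108/29)*15 = 1620/29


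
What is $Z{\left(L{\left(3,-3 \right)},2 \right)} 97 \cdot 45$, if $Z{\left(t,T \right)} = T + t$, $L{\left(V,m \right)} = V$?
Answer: $21825$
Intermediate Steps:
$Z{\left(L{\left(3,-3 \right)},2 \right)} 97 \cdot 45 = \left(2 + 3\right) 97 \cdot 45 = 5 \cdot 97 \cdot 45 = 485 \cdot 45 = 21825$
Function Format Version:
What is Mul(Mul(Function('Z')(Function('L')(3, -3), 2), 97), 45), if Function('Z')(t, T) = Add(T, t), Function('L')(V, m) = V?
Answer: 21825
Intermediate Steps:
Mul(Mul(Function('Z')(Function('L')(3, -3), 2), 97), 45) = Mul(Mul(Add(2, 3), 97), 45) = Mul(Mul(5, 97), 45) = Mul(485, 45) = 21825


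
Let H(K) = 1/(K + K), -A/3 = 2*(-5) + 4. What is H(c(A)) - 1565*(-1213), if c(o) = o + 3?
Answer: 79730491/42 ≈ 1.8983e+6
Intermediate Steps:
A = 18 (A = -3*(2*(-5) + 4) = -3*(-10 + 4) = -3*(-6) = 18)
c(o) = 3 + o
H(K) = 1/(2*K)
H(c(A)) - 1565*(-1213) = 1/(2*(3 + 18)) - 1565*(-1213) = (½)/21 + 1898345 = (½)*(1/21) + 1898345 = 1/42 + 1898345 = 79730491/42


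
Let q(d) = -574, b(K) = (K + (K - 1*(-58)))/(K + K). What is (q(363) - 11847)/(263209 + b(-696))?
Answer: -298104/6317039 ≈ -0.047190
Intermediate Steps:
b(K) = (58 + 2*K)/(2*K) (b(K) = (K + (K + 58))/((2*K)) = (K + (58 + K))*(1/(2*K)) = (58 + 2*K)*(1/(2*K)) = (58 + 2*K)/(2*K))
(q(363) - 11847)/(263209 + b(-696)) = (-574 - 11847)/(263209 + (29 - 696)/(-696)) = -12421/(263209 - 1/696*(-667)) = -12421/(263209 + 23/24) = -12421/6317039/24 = -12421*24/6317039 = -298104/6317039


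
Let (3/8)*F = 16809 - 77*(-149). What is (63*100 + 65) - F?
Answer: -207161/3 ≈ -69054.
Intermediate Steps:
F = 226256/3 (F = 8*(16809 - 77*(-149))/3 = 8*(16809 - 1*(-11473))/3 = 8*(16809 + 11473)/3 = (8/3)*28282 = 226256/3 ≈ 75419.)
(63*100 + 65) - F = (63*100 + 65) - 1*226256/3 = (6300 + 65) - 226256/3 = 6365 - 226256/3 = -207161/3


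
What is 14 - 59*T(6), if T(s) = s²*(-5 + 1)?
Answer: 8510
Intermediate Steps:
T(s) = -4*s² (T(s) = s²*(-4) = -4*s²)
14 - 59*T(6) = 14 - (-236)*6² = 14 - (-236)*36 = 14 - 59*(-144) = 14 + 8496 = 8510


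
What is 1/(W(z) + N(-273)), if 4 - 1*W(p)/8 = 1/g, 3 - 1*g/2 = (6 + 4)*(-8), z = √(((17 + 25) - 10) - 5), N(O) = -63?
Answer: -83/2577 ≈ -0.032208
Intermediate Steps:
z = 3*√3 (z = √((42 - 10) - 5) = √(32 - 5) = √27 = 3*√3 ≈ 5.1962)
g = 166 (g = 6 - 2*(6 + 4)*(-8) = 6 - 20*(-8) = 6 - 2*(-80) = 6 + 160 = 166)
W(p) = 2652/83 (W(p) = 32 - 8/166 = 32 - 8*1/166 = 32 - 4/83 = 2652/83)
1/(W(z) + N(-273)) = 1/(2652/83 - 63) = 1/(-2577/83) = -83/2577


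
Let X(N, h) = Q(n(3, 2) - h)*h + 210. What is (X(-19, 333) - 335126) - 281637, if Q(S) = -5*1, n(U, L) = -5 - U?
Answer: -618218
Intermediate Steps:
Q(S) = -5
X(N, h) = 210 - 5*h (X(N, h) = -5*h + 210 = 210 - 5*h)
(X(-19, 333) - 335126) - 281637 = ((210 - 5*333) - 335126) - 281637 = ((210 - 1665) - 335126) - 281637 = (-1455 - 335126) - 281637 = -336581 - 281637 = -618218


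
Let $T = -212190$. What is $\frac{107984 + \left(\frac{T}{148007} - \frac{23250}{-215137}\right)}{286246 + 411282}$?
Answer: $\frac{429795096787922}{2776316810787169} \approx 0.15481$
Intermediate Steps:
$\frac{107984 + \left(\frac{T}{148007} - \frac{23250}{-215137}\right)}{286246 + 411282} = \frac{107984 - \left(- \frac{23250}{215137} + \frac{212190}{148007}\right)}{286246 + 411282} = \frac{107984 - \frac{42208757280}{31841781959}}{697528} = \left(107984 + \left(- \frac{212190}{148007} + \frac{23250}{215137}\right)\right) \frac{1}{697528} = \left(107984 - \frac{42208757280}{31841781959}\right) \frac{1}{697528} = \frac{3438360774303376}{31841781959} \cdot \frac{1}{697528} = \frac{429795096787922}{2776316810787169}$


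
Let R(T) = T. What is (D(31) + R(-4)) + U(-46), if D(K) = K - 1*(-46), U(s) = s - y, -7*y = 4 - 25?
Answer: 24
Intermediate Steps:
y = 3 (y = -(4 - 25)/7 = -1/7*(-21) = 3)
U(s) = -3 + s (U(s) = s - 1*3 = s - 3 = -3 + s)
D(K) = 46 + K (D(K) = K + 46 = 46 + K)
(D(31) + R(-4)) + U(-46) = ((46 + 31) - 4) + (-3 - 46) = (77 - 4) - 49 = 73 - 49 = 24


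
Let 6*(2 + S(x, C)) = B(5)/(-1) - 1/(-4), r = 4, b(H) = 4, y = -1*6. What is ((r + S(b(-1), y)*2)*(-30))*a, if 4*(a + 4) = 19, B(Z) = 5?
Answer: 285/8 ≈ 35.625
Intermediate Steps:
a = 3/4 (a = -4 + (1/4)*19 = -4 + 19/4 = 3/4 ≈ 0.75000)
y = -6
S(x, C) = -67/24 (S(x, C) = -2 + (5/(-1) - 1/(-4))/6 = -2 + (5*(-1) - 1*(-1/4))/6 = -2 + (-5 + 1/4)/6 = -2 + (1/6)*(-19/4) = -2 - 19/24 = -67/24)
((r + S(b(-1), y)*2)*(-30))*a = ((4 - 67/24*2)*(-30))*(3/4) = ((4 - 67/12)*(-30))*(3/4) = -19/12*(-30)*(3/4) = (95/2)*(3/4) = 285/8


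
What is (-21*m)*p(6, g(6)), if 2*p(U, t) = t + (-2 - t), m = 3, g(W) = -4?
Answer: 63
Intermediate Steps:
p(U, t) = -1 (p(U, t) = (t + (-2 - t))/2 = (½)*(-2) = -1)
(-21*m)*p(6, g(6)) = -21*3*(-1) = -63*(-1) = 63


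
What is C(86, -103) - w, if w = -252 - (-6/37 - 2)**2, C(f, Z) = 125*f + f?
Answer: 15185872/1369 ≈ 11093.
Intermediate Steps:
C(f, Z) = 126*f
w = -351388/1369 (w = -252 - (-6*1/37 - 2)**2 = -252 - (-6/37 - 2)**2 = -252 - (-80/37)**2 = -252 - 1*6400/1369 = -252 - 6400/1369 = -351388/1369 ≈ -256.67)
C(86, -103) - w = 126*86 - 1*(-351388/1369) = 10836 + 351388/1369 = 15185872/1369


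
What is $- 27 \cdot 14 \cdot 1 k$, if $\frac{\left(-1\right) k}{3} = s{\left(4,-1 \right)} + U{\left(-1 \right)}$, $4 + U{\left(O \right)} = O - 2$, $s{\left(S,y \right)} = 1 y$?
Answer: $-9072$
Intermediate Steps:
$s{\left(S,y \right)} = y$
$U{\left(O \right)} = -6 + O$ ($U{\left(O \right)} = -4 + \left(O - 2\right) = -4 + \left(-2 + O\right) = -6 + O$)
$k = 24$ ($k = - 3 \left(-1 - 7\right) = \left(-3\right) \left(-8\right) = 24$)
$- 27 \cdot 14 \cdot 1 k = - 27 \cdot 14 \cdot 1 \cdot 24 = \left(-27\right) 14 \cdot 24 = \left(-378\right) 24 = -9072$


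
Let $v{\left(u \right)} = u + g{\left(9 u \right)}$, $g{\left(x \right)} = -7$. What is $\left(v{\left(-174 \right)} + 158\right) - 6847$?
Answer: $-6870$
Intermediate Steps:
$v{\left(u \right)} = -7 + u$ ($v{\left(u \right)} = u - 7 = -7 + u$)
$\left(v{\left(-174 \right)} + 158\right) - 6847 = \left(\left(-7 - 174\right) + 158\right) - 6847 = \left(-181 + 158\right) - 6847 = -23 - 6847 = -6870$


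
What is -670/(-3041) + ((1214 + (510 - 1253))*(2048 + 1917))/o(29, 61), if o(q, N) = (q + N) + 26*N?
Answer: 5680236035/5096716 ≈ 1114.5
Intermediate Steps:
o(q, N) = q + 27*N (o(q, N) = (N + q) + 26*N = q + 27*N)
-670/(-3041) + ((1214 + (510 - 1253))*(2048 + 1917))/o(29, 61) = -670/(-3041) + ((1214 + (510 - 1253))*(2048 + 1917))/(29 + 27*61) = -670*(-1/3041) + ((1214 - 743)*3965)/(29 + 1647) = 670/3041 + (471*3965)/1676 = 670/3041 + 1867515*(1/1676) = 670/3041 + 1867515/1676 = 5680236035/5096716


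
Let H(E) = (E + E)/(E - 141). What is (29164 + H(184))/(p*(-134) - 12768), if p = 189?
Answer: -209070/273007 ≈ -0.76580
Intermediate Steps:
H(E) = 2*E/(-141 + E) (H(E) = (2*E)/(-141 + E) = 2*E/(-141 + E))
(29164 + H(184))/(p*(-134) - 12768) = (29164 + 2*184/(-141 + 184))/(189*(-134) - 12768) = (29164 + 2*184/43)/(-25326 - 12768) = (29164 + 2*184*(1/43))/(-38094) = (29164 + 368/43)*(-1/38094) = (1254420/43)*(-1/38094) = -209070/273007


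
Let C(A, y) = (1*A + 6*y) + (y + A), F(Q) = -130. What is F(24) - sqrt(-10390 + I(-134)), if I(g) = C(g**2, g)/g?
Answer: -130 - I*sqrt(10651) ≈ -130.0 - 103.2*I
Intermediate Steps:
C(A, y) = 2*A + 7*y (C(A, y) = (A + 6*y) + (A + y) = 2*A + 7*y)
I(g) = (2*g**2 + 7*g)/g
F(24) - sqrt(-10390 + I(-134)) = -130 - sqrt(-10390 + (7 + 2*(-134))) = -130 - sqrt(-10390 + (7 - 268)) = -130 - sqrt(-10390 - 261) = -130 - sqrt(-10651) = -130 - I*sqrt(10651)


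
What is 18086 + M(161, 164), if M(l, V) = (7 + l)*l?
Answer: 45134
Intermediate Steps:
M(l, V) = l*(7 + l)
18086 + M(161, 164) = 18086 + 161*(7 + 161) = 18086 + 161*168 = 18086 + 27048 = 45134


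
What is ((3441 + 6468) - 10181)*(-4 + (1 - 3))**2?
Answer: -9792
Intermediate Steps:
((3441 + 6468) - 10181)*(-4 + (1 - 3))**2 = (9909 - 10181)*(-4 - 2)**2 = -272*(-6)**2 = -272*36 = -9792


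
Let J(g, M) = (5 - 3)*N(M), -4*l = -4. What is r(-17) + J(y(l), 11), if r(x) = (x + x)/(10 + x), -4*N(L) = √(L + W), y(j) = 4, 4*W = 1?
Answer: 34/7 - 3*√5/4 ≈ 3.1801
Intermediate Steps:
l = 1 (l = -¼*(-4) = 1)
W = ¼ (W = (¼)*1 = ¼ ≈ 0.25000)
N(L) = -√(¼ + L)/4 (N(L) = -√(L + ¼)/4 = -√(¼ + L)/4)
r(x) = 2*x/(10 + x) (r(x) = (2*x)/(10 + x) = 2*x/(10 + x))
J(g, M) = -√(1 + 4*M)/4 (J(g, M) = (5 - 3)*(-√(1 + 4*M)/8) = 2*(-√(1 + 4*M)/8) = -√(1 + 4*M)/4)
r(-17) + J(y(l), 11) = 2*(-17)/(10 - 17) - √(1 + 4*11)/4 = 2*(-17)/(-7) - √(1 + 44)/4 = 2*(-17)*(-⅐) - 3*√5/4 = 34/7 - 3*√5/4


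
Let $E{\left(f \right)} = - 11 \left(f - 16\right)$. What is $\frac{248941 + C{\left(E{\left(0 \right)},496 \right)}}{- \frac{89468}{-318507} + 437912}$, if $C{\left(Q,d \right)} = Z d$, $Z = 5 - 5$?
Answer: $\frac{79289451087}{139478126852} \approx 0.56847$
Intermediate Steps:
$Z = 0$ ($Z = 5 - 5 = 0$)
$E{\left(f \right)} = 176 - 11 f$ ($E{\left(f \right)} = - 11 \left(-16 + f\right) = 176 - 11 f$)
$C{\left(Q,d \right)} = 0$ ($C{\left(Q,d \right)} = 0 d = 0$)
$\frac{248941 + C{\left(E{\left(0 \right)},496 \right)}}{- \frac{89468}{-318507} + 437912} = \frac{248941 + 0}{- \frac{89468}{-318507} + 437912} = \frac{248941}{\left(-89468\right) \left(- \frac{1}{318507}\right) + 437912} = \frac{248941}{\frac{89468}{318507} + 437912} = \frac{248941}{\frac{139478126852}{318507}} = 248941 \cdot \frac{318507}{139478126852} = \frac{79289451087}{139478126852}$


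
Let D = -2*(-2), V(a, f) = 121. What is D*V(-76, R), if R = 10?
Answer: 484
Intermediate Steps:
D = 4
D*V(-76, R) = 4*121 = 484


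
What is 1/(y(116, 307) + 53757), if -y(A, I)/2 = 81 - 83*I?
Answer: 1/104557 ≈ 9.5642e-6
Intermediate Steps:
y(A, I) = -162 + 166*I (y(A, I) = -2*(81 - 83*I) = -162 + 166*I)
1/(y(116, 307) + 53757) = 1/((-162 + 166*307) + 53757) = 1/((-162 + 50962) + 53757) = 1/(50800 + 53757) = 1/104557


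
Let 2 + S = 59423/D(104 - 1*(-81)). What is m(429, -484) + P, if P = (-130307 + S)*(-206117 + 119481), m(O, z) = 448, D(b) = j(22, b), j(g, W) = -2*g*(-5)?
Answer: 56330250973/5 ≈ 1.1266e+10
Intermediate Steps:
j(g, W) = 10*g
D(b) = 220 (D(b) = 10*22 = 220)
S = 58983/220 (S = -2 + 59423/220 = 58983/220 ≈ 268.10)
P = 56330248733/5 (P = (-130307 + 58983/220)*(-206117 + 119481) = -28608557/220*(-86636) = 56330248733/5 ≈ 1.1266e+10)
m(429, -484) + P = 448 + 56330248733/5 = 56330250973/5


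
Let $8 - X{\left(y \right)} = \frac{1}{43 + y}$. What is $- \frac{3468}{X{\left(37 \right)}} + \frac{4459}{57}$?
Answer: $- \frac{480177}{1349} \approx -355.95$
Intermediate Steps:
$X{\left(y \right)} = 8 - \frac{1}{43 + y}$
$- \frac{3468}{X{\left(37 \right)}} + \frac{4459}{57} = - \frac{3468}{\frac{1}{43 + 37} \left(343 + 8 \cdot 37\right)} + \frac{4459}{57} = - \frac{3468}{\frac{1}{80} \left(343 + 296\right)} + 4459 \cdot \frac{1}{57} = - \frac{3468}{\frac{1}{80} \cdot 639} + \frac{4459}{57} = - \frac{3468}{\frac{639}{80}} + \frac{4459}{57} = \left(-3468\right) \frac{80}{639} + \frac{4459}{57} = - \frac{92480}{213} + \frac{4459}{57} = - \frac{480177}{1349}$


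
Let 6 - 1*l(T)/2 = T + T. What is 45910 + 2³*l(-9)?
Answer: 46294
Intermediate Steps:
l(T) = 12 - 4*T (l(T) = 12 - 2*(T + T) = 12 - 4*T)
45910 + 2³*l(-9) = 45910 + 2³*(12 - 4*(-9)) = 45910 + 8*(12 + 36) = 45910 + 8*48 = 45910 + 384 = 46294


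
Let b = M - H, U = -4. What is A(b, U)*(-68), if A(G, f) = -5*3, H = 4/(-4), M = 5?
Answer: 1020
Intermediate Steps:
H = -1 (H = 4*(-¼) = -1)
b = 6 (b = 5 - 1*(-1) = 5 + 1 = 6)
A(G, f) = -15
A(b, U)*(-68) = -15*(-68) = 1020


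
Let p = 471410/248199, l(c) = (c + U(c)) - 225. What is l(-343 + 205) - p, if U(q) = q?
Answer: -124819109/248199 ≈ -502.90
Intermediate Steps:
l(c) = -225 + 2*c (l(c) = (c + c) - 225 = 2*c - 225 = -225 + 2*c)
p = 471410/248199 (p = 471410*(1/248199) = 471410/248199 ≈ 1.8993)
l(-343 + 205) - p = (-225 + 2*(-343 + 205)) - 1*471410/248199 = (-225 + 2*(-138)) - 471410/248199 = (-225 - 276) - 471410/248199 = -501 - 471410/248199 = -124819109/248199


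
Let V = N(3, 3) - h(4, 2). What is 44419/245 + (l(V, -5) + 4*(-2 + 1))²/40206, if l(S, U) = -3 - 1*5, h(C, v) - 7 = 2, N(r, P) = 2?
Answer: 297657599/1641745 ≈ 181.31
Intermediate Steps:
h(C, v) = 9 (h(C, v) = 7 + 2 = 9)
V = -7 (V = 2 - 1*9 = 2 - 9 = -7)
l(S, U) = -8 (l(S, U) = -3 - 5 = -8)
44419/245 + (l(V, -5) + 4*(-2 + 1))²/40206 = 44419/245 + (-8 + 4*(-2 + 1))²/40206 = 44419*(1/245) + (-8 + 4*(-1))²*(1/40206) = 44419/245 + (-8 - 4)²*(1/40206) = 44419/245 + (-12)²*(1/40206) = 44419/245 + 144*(1/40206) = 44419/245 + 24/6701 = 297657599/1641745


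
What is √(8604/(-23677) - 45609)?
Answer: I*√25568624122269/23677 ≈ 213.56*I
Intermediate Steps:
√(8604/(-23677) - 45609) = √(8604*(-1/23677) - 45609) = √(-8604/23677 - 45609) = √(-1079892897/23677) = I*√25568624122269/23677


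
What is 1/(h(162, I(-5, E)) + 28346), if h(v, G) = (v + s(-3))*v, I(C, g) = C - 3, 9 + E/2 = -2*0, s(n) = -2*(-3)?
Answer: 1/55562 ≈ 1.7998e-5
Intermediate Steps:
s(n) = 6
E = -18 (E = -18 + 2*(-2*0) = -18 + 2*0 = -18 + 0 = -18)
I(C, g) = -3 + C
h(v, G) = v*(6 + v) (h(v, G) = (v + 6)*v = (6 + v)*v = v*(6 + v))
1/(h(162, I(-5, E)) + 28346) = 1/(162*(6 + 162) + 28346) = 1/(162*168 + 28346) = 1/(27216 + 28346) = 1/55562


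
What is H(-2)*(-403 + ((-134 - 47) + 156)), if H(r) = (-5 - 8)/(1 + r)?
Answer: -5564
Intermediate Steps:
H(r) = -13/(1 + r)
H(-2)*(-403 + ((-134 - 47) + 156)) = (-13/(1 - 2))*(-403 + ((-134 - 47) + 156)) = (-13/(-1))*(-403 + (-181 + 156)) = (-13*(-1))*(-403 - 25) = 13*(-428) = -5564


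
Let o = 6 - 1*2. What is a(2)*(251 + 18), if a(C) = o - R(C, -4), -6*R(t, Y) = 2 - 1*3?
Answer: 6187/6 ≈ 1031.2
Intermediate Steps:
R(t, Y) = ⅙ (R(t, Y) = -(2 - 1*3)/6 = -(2 - 3)/6 = -⅙*(-1) = ⅙)
o = 4 (o = 6 - 2 = 4)
a(C) = 23/6 (a(C) = 4 - 1*⅙ = 4 - ⅙ = 23/6)
a(2)*(251 + 18) = 23*(251 + 18)/6 = (23/6)*269 = 6187/6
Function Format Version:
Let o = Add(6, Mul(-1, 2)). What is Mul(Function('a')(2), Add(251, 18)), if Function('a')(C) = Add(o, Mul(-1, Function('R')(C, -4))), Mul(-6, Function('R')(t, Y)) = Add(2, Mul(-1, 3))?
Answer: Rational(6187, 6) ≈ 1031.2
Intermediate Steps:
Function('R')(t, Y) = Rational(1, 6) (Function('R')(t, Y) = Mul(Rational(-1, 6), Add(2, Mul(-1, 3))) = Mul(Rational(-1, 6), Add(2, -3)) = Mul(Rational(-1, 6), -1) = Rational(1, 6))
o = 4 (o = Add(6, -2) = 4)
Function('a')(C) = Rational(23, 6) (Function('a')(C) = Add(4, Mul(-1, Rational(1, 6))) = Add(4, Rational(-1, 6)) = Rational(23, 6))
Mul(Function('a')(2), Add(251, 18)) = Mul(Rational(23, 6), Add(251, 18)) = Mul(Rational(23, 6), 269) = Rational(6187, 6)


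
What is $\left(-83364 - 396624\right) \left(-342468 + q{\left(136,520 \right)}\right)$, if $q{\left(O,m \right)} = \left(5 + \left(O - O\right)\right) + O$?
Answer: $164312852076$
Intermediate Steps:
$q{\left(O,m \right)} = 5 + O$ ($q{\left(O,m \right)} = \left(5 + 0\right) + O = 5 + O$)
$\left(-83364 - 396624\right) \left(-342468 + q{\left(136,520 \right)}\right) = \left(-83364 - 396624\right) \left(-342468 + \left(5 + 136\right)\right) = - 479988 \left(-342468 + 141\right) = \left(-479988\right) \left(-342327\right) = 164312852076$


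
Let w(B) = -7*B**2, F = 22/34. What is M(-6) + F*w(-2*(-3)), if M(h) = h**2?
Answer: -2160/17 ≈ -127.06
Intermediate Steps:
F = 11/17 (F = 22*(1/34) = 11/17 ≈ 0.64706)
M(-6) + F*w(-2*(-3)) = (-6)**2 + 11*(-7*(-2*(-3))**2)/17 = 36 + 11*(-7*6**2)/17 = 36 + 11*(-7*36)/17 = 36 + (11/17)*(-252) = 36 - 2772/17 = -2160/17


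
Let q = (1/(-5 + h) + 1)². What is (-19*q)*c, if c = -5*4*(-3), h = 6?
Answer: -4560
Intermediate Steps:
c = 60 (c = -20*(-3) = 60)
q = 4 (q = (1/(-5 + 6) + 1)² = (1/1 + 1)² = (1 + 1)² = 2² = 4)
(-19*q)*c = -19*4*60 = -76*60 = -4560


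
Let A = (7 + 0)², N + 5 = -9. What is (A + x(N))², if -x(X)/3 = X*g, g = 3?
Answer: 30625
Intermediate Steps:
N = -14 (N = -5 - 9 = -14)
x(X) = -9*X (x(X) = -3*X*3 = -9*X)
A = 49 (A = 7² = 49)
(A + x(N))² = (49 - 9*(-14))² = (49 + 126)² = 175² = 30625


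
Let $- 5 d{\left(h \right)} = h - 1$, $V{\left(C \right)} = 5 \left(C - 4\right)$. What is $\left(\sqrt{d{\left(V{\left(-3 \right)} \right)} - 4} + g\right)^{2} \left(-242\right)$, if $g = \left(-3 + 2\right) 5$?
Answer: $- \frac{34122}{5} + 1936 \sqrt{5} \approx -2495.4$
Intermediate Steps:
$V{\left(C \right)} = -20 + 5 C$ ($V{\left(C \right)} = 5 \left(-4 + C\right) = -20 + 5 C$)
$d{\left(h \right)} = \frac{1}{5} - \frac{h}{5}$ ($d{\left(h \right)} = - \frac{h - 1}{5} = - \frac{-1 + h}{5} = \frac{1}{5} - \frac{h}{5}$)
$g = -5$ ($g = \left(-1\right) 5 = -5$)
$\left(\sqrt{d{\left(V{\left(-3 \right)} \right)} - 4} + g\right)^{2} \left(-242\right) = \left(\sqrt{\left(\frac{1}{5} - \frac{-20 + 5 \left(-3\right)}{5}\right) - 4} - 5\right)^{2} \left(-242\right) = \left(\sqrt{\left(\frac{1}{5} - \frac{-20 - 15}{5}\right) - 4} - 5\right)^{2} \left(-242\right) = \left(\sqrt{\left(\frac{1}{5} - -7\right) - 4} - 5\right)^{2} \left(-242\right) = \left(\sqrt{\left(\frac{1}{5} + 7\right) - 4} - 5\right)^{2} \left(-242\right) = \left(\sqrt{\frac{36}{5} - 4} - 5\right)^{2} \left(-242\right) = \left(\sqrt{\frac{16}{5}} - 5\right)^{2} \left(-242\right) = \left(\frac{4 \sqrt{5}}{5} - 5\right)^{2} \left(-242\right) = \left(-5 + \frac{4 \sqrt{5}}{5}\right)^{2} \left(-242\right) = - 242 \left(-5 + \frac{4 \sqrt{5}}{5}\right)^{2}$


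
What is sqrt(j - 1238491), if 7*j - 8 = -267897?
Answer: I*sqrt(62561282)/7 ≈ 1129.9*I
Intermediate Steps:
j = -267889/7 (j = 8/7 + (1/7)*(-267897) = 8/7 - 38271 = -267889/7 ≈ -38270.)
sqrt(j - 1238491) = sqrt(-267889/7 - 1238491) = sqrt(-8937326/7) = I*sqrt(62561282)/7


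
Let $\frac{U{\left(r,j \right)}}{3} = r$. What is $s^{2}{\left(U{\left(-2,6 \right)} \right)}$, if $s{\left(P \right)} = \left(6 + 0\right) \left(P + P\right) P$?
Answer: $186624$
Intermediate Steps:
$U{\left(r,j \right)} = 3 r$
$s{\left(P \right)} = 12 P^{2}$ ($s{\left(P \right)} = 6 \cdot 2 P P = 12 P P = 12 P^{2}$)
$s^{2}{\left(U{\left(-2,6 \right)} \right)} = \left(12 \left(3 \left(-2\right)\right)^{2}\right)^{2} = \left(12 \left(-6\right)^{2}\right)^{2} = \left(12 \cdot 36\right)^{2} = 432^{2} = 186624$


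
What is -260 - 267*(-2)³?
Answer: 1876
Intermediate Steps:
-260 - 267*(-2)³ = -260 - 267*(-8) = -260 + 2136 = 1876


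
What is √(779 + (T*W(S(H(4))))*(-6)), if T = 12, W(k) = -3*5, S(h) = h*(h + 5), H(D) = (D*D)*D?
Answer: 13*√11 ≈ 43.116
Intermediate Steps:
H(D) = D³ (H(D) = D²*D = D³)
S(h) = h*(5 + h)
W(k) = -15
√(779 + (T*W(S(H(4))))*(-6)) = √(779 + (12*(-15))*(-6)) = √(779 - 180*(-6)) = √(779 + 1080) = √1859 = 13*√11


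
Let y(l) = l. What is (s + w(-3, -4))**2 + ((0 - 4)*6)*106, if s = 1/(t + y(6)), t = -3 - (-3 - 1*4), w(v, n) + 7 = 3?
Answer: -252879/100 ≈ -2528.8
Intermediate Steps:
w(v, n) = -4 (w(v, n) = -7 + 3 = -4)
t = 4 (t = -3 - (-3 - 4) = -3 - 1*(-7) = -3 + 7 = 4)
s = 1/10 (s = 1/(4 + 6) = 1/10 ≈ 0.10000)
(s + w(-3, -4))**2 + ((0 - 4)*6)*106 = (1/10 - 4)**2 + ((0 - 4)*6)*106 = (-39/10)**2 - 4*6*106 = 1521/100 - 24*106 = 1521/100 - 2544 = -252879/100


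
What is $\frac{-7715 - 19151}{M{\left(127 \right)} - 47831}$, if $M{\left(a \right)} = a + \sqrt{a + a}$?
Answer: $\frac{640807832}{1137835681} + \frac{13433 \sqrt{254}}{1137835681} \approx 0.56337$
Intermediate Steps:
$M{\left(a \right)} = a + \sqrt{2} \sqrt{a}$ ($M{\left(a \right)} = a + \sqrt{2 a} = a + \sqrt{2} \sqrt{a}$)
$\frac{-7715 - 19151}{M{\left(127 \right)} - 47831} = \frac{-7715 - 19151}{\left(127 + \sqrt{2} \sqrt{127}\right) - 47831} = - \frac{26866}{\left(127 + \sqrt{254}\right) - 47831} = - \frac{26866}{-47704 + \sqrt{254}}$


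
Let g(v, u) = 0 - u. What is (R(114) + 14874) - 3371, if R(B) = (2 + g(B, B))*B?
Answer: -1265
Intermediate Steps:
g(v, u) = -u
R(B) = B*(2 - B) (R(B) = (2 - B)*B = B*(2 - B))
(R(114) + 14874) - 3371 = (114*(2 - 1*114) + 14874) - 3371 = (114*(2 - 114) + 14874) - 3371 = (114*(-112) + 14874) - 3371 = (-12768 + 14874) - 3371 = 2106 - 3371 = -1265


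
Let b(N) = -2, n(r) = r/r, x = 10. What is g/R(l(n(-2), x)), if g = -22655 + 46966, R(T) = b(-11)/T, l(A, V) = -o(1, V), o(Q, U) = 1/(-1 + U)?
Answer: 24311/18 ≈ 1350.6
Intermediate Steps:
n(r) = 1
l(A, V) = -1/(-1 + V)
R(T) = -2/T
g = 24311
g/R(l(n(-2), x)) = 24311/((-2/((-1/(-1 + 10))))) = 24311/((-2/((-1/9)))) = 24311/((-2/((-1*1/9)))) = 24311/((-2/(-1/9))) = 24311/((-2*(-9))) = 24311/18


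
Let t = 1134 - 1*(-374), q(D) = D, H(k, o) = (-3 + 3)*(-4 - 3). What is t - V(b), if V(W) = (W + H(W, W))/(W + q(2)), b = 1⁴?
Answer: 4523/3 ≈ 1507.7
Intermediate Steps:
H(k, o) = 0 (H(k, o) = 0*(-7) = 0)
b = 1
V(W) = W/(2 + W) (V(W) = (W + 0)/(W + 2) = W/(2 + W))
t = 1508 (t = 1134 + 374 = 1508)
t - V(b) = 1508 - 1/(2 + 1) = 1508 - 1/3 = 1508 - 1*⅓ = 1508 - ⅓ = 4523/3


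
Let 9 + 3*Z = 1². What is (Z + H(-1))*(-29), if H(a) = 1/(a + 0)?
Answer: 319/3 ≈ 106.33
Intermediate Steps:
Z = -8/3 (Z = -3 + (⅓)*1² = -3 + (⅓)*1 = -3 + ⅓ = -8/3 ≈ -2.6667)
H(a) = 1/a
(Z + H(-1))*(-29) = (-8/3 + 1/(-1))*(-29) = (-8/3 - 1)*(-29) = -11/3*(-29) = 319/3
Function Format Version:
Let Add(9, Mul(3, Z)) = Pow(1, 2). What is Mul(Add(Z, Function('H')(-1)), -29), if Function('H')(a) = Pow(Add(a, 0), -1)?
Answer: Rational(319, 3) ≈ 106.33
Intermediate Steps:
Z = Rational(-8, 3) (Z = Add(-3, Mul(Rational(1, 3), Pow(1, 2))) = Add(-3, Mul(Rational(1, 3), 1)) = Add(-3, Rational(1, 3)) = Rational(-8, 3) ≈ -2.6667)
Function('H')(a) = Pow(a, -1)
Mul(Add(Z, Function('H')(-1)), -29) = Mul(Add(Rational(-8, 3), Pow(-1, -1)), -29) = Mul(Add(Rational(-8, 3), -1), -29) = Mul(Rational(-11, 3), -29) = Rational(319, 3)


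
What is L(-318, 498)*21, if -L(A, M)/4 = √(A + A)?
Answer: -168*I*√159 ≈ -2118.4*I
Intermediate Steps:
L(A, M) = -4*√2*√A (L(A, M) = -4*√(A + A) = -4*√2*√A)
L(-318, 498)*21 = -4*√2*√(-318)*21 = -4*√2*I*√318*21 = -8*I*√159*21 = -168*I*√159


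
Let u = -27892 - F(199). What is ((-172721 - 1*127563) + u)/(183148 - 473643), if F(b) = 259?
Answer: 65687/58099 ≈ 1.1306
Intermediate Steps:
u = -28151 (u = -27892 - 1*259 = -27892 - 259 = -28151)
((-172721 - 1*127563) + u)/(183148 - 473643) = ((-172721 - 1*127563) - 28151)/(183148 - 473643) = ((-172721 - 127563) - 28151)/(-290495) = (-300284 - 28151)*(-1/290495) = -328435*(-1/290495) = 65687/58099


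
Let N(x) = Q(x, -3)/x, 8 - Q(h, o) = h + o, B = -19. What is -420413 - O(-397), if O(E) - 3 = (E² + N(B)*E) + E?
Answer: -10986842/19 ≈ -5.7826e+5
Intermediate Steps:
Q(h, o) = 8 - h - o (Q(h, o) = 8 - (h + o) = 8 + (-h - o) = 8 - h - o)
N(x) = (11 - x)/x (N(x) = (8 - x - 1*(-3))/x = (8 - x + 3)/x = (11 - x)/x)
O(E) = 3 + E² - 11*E/19 (O(E) = 3 + ((E² + ((11 - 1*(-19))/(-19))*E) + E) = 3 + ((E² + (-(11 + 19)/19)*E) + E) = 3 + ((E² + (-1/19*30)*E) + E) = 3 + ((E² - 30*E/19) + E) = 3 + (E² - 11*E/19) = 3 + E² - 11*E/19)
-420413 - O(-397) = -420413 - (3 + (-397)² - 11/19*(-397)) = -420413 - (3 + 157609 + 4367/19) = -420413 - 1*2998995/19 = -420413 - 2998995/19 = -10986842/19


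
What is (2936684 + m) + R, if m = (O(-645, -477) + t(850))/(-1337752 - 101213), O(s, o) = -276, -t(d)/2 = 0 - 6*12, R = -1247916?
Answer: 73638728644/43605 ≈ 1.6888e+6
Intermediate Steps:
t(d) = 144 (t(d) = -2*(0 - 6*12) = -2*(0 - 72) = -2*(-72) = 144)
m = 4/43605 (m = (-276 + 144)/(-1337752 - 101213) = -132/(-1438965) = -132*(-1/1438965) = 4/43605 ≈ 9.1733e-5)
(2936684 + m) + R = (2936684 + 4/43605) - 1247916 = 128054105824/43605 - 1247916 = 73638728644/43605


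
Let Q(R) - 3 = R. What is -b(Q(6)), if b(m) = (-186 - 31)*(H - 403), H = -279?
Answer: -147994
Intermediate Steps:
Q(R) = 3 + R
b(m) = 147994 (b(m) = (-186 - 31)*(-279 - 403) = -217*(-682) = 147994)
-b(Q(6)) = -1*147994 = -147994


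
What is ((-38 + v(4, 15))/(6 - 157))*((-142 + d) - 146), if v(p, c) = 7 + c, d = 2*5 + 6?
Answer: -4352/151 ≈ -28.821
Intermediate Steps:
d = 16 (d = 10 + 6 = 16)
((-38 + v(4, 15))/(6 - 157))*((-142 + d) - 146) = ((-38 + (7 + 15))/(6 - 157))*((-142 + 16) - 146) = ((-38 + 22)/(-151))*(-126 - 146) = -16*(-1/151)*(-272) = (16/151)*(-272) = -4352/151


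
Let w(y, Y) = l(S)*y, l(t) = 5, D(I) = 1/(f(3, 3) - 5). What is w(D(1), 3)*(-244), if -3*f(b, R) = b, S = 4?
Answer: 610/3 ≈ 203.33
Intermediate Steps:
f(b, R) = -b/3
D(I) = -1/6 (D(I) = 1/(-1/3*3 - 5) = 1/(-1 - 5) = 1/(-6) = -1/6)
w(y, Y) = 5*y
w(D(1), 3)*(-244) = (5*(-1/6))*(-244) = -5/6*(-244) = 610/3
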